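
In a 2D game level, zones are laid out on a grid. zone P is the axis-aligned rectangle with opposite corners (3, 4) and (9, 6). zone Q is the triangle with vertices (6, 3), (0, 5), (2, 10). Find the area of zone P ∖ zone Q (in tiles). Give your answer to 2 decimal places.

8.29

|zone P| = 12, |zone P∩zone Q| = 3.7143.
|zone P ∖ zone Q| = |zone P| − |zone P∩zone Q| = 12 − 3.7143 = 8.29.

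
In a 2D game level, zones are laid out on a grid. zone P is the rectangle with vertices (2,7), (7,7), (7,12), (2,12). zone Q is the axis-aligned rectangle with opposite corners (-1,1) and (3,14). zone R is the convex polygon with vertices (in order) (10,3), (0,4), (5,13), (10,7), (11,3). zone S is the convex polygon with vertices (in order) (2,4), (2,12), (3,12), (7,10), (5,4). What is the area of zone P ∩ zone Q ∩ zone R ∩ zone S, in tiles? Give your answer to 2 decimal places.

The intersection is the polygon with vertices (3,9.4), (3,7), (2,7), (2,7.6).
By the shoelace formula its area is 1.50.

1.50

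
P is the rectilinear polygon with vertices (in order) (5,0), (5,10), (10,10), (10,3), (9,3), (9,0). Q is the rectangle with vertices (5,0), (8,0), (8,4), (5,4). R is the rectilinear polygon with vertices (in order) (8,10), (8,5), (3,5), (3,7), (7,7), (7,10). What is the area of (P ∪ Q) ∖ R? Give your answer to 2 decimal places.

38.00

|P ∪ Q| = 47.
|(P ∪ Q) ∩ R| = 9.
|(P ∪ Q) ∖ R| = 47 − 9 = 38.00.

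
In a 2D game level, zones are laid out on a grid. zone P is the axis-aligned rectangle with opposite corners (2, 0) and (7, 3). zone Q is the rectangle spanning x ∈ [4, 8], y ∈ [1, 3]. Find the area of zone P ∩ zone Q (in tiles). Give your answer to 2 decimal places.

6.00

|zone P∩zone Q|: x∈[4,7], y∈[1,3] → 3·2 = 6.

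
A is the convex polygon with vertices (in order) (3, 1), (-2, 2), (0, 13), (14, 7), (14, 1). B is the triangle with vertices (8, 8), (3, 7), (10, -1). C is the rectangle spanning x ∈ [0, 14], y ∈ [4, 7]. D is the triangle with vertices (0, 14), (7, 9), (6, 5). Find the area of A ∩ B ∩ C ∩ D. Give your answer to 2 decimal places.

The intersection is the polygon with vertices (6.5,7), (6,5), (4.667,7).
By the shoelace formula its area is 1.83.

1.83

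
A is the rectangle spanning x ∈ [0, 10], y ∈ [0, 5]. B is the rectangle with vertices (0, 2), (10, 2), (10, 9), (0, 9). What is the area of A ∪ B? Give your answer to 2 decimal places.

90.00

By inclusion–exclusion:
Individual areas: |A| = 50, |B| = 70.
|A∩B|: x∈[0,10], y∈[2,5] → 10·3 = 30.
|A ∪ B| = 120 − 30 = 90.00.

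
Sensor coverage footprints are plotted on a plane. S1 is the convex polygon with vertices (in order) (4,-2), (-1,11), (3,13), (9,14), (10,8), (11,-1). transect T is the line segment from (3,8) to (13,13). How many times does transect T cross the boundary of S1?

1

The segment meets the boundary at (9.462,11.231).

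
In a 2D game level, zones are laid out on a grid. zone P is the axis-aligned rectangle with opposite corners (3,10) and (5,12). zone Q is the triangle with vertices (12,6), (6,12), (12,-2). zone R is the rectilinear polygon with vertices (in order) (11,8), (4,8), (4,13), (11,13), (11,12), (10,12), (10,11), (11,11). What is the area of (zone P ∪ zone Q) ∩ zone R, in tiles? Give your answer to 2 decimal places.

6.57

|zone P ∪ zone Q| = 28.
|(zone P ∪ zone Q) ∩ zone R| = 6.57.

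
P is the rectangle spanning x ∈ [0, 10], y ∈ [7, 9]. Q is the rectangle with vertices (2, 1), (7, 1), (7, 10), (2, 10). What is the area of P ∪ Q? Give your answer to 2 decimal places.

By inclusion–exclusion:
Individual areas: |P| = 20, |Q| = 45.
|P∩Q|: x∈[2,7], y∈[7,9] → 5·2 = 10.
|P ∪ Q| = 65 − 10 = 55.00.

55.00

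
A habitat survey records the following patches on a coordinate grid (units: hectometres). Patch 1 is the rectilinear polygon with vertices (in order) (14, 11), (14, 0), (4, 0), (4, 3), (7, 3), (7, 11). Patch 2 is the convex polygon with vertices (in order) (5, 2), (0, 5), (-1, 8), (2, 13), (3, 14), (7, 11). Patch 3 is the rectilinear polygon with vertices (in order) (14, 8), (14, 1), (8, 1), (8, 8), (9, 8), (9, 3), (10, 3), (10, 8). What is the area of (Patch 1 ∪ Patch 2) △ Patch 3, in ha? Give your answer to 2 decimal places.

|Patch 1 ∪ Patch 2| = 143.1889.
|(Patch 1 ∪ Patch 2) ∩ Patch 3| = 37.
|(Patch 1 ∪ Patch 2) △ Patch 3| = 143.1889 + 37 − 74 = 106.19.

106.19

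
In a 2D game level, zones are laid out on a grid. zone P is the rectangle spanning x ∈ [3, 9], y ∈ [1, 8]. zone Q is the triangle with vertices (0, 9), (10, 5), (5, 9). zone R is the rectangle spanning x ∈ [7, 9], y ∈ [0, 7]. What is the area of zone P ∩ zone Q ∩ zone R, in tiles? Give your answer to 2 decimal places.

The intersection is the polygon with vertices (7,6.2), (7,7), (7.5,7), (9,5.8), (9,5.4).
By the shoelace formula its area is 1.50.

1.50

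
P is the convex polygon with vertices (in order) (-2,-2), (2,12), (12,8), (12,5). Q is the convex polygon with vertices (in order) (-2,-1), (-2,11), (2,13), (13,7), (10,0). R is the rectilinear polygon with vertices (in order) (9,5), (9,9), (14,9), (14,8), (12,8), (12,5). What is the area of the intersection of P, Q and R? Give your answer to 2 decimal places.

The intersection is the polygon with vertices (12,7.545), (12,5), (9,5), (9,9), (9.333,9).
By the shoelace formula its area is 10.06.

10.06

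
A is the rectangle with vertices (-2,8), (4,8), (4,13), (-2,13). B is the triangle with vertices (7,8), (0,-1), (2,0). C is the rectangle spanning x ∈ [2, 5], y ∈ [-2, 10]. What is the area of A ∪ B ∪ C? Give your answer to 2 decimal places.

64.20

By inclusion–exclusion:
Individual areas: |A| = 30, |B| = 5.5, |C| = 36.
|A∩B| = 0.
|A∩C|: x∈[2,4], y∈[8,10] → 2·2 = 4.
|B∩C| = 3.3.
|A∩B∩C| = 0.
|A ∪ B ∪ C| = 71.5 − 7.3 + 0 = 64.20.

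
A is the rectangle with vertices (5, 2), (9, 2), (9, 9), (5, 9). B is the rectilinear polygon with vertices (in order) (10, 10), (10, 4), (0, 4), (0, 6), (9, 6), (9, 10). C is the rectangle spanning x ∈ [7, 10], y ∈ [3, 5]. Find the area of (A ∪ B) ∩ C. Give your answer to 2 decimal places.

5.00

The region (A ∪ B) ∩ C is the polygon with vertices (10,4), (9,4), (9,3), (7,3), (7,5), (10,5).
By the shoelace formula its area is 5.00.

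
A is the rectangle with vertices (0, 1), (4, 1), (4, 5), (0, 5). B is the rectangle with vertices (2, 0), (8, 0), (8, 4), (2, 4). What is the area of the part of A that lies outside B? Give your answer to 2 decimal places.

|A∩B|: x∈[2,4], y∈[1,4] → 2·3 = 6.
|A| = 16.
|A ∖ B| = |A| − |A∩B| = 16 − 6 = 10.00.

10.00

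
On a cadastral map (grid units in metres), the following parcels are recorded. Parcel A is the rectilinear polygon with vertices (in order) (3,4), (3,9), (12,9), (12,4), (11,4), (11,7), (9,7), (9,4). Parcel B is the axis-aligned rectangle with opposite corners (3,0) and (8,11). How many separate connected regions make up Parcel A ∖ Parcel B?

Parcel A ∖ Parcel B is a single connected region.

1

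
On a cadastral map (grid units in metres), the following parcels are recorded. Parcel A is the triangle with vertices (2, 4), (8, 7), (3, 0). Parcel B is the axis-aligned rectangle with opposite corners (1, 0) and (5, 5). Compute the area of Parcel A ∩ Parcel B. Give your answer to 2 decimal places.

9.20

The intersection is the polygon with vertices (4,5), (5,5), (5,2.8), (3,0), (2,4).
By the shoelace formula its area is 9.20.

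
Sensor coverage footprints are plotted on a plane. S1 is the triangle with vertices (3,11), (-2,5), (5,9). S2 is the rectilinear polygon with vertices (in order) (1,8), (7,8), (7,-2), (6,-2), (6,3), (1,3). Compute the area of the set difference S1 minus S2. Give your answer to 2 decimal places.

9.55

|S1| = 11, |S1∩S2| = 1.4464.
|S1 ∖ S2| = |S1| − |S1∩S2| = 11 − 1.4464 = 9.55.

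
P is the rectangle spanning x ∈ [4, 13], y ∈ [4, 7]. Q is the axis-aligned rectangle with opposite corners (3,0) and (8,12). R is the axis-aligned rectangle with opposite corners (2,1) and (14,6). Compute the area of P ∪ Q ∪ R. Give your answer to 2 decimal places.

By inclusion–exclusion:
Individual areas: |P| = 27, |Q| = 60, |R| = 60.
|P∩Q|: x∈[4,8], y∈[4,7] → 4·3 = 12.
|P∩R|: x∈[4,13], y∈[4,6] → 9·2 = 18.
|Q∩R|: x∈[3,8], y∈[1,6] → 5·5 = 25.
|P∩Q∩R| = 8.
|P ∪ Q ∪ R| = 147 − 55 + 8 = 100.00.

100.00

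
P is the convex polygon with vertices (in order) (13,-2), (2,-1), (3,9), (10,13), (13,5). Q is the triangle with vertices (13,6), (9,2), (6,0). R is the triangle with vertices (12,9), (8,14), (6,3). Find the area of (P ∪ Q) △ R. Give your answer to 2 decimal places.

|P ∪ Q| = 124.5055.
|(P ∪ Q) ∩ R| = 24.8886.
|(P ∪ Q) △ R| = 124.5055 + 27 − 49.7773 = 101.73.

101.73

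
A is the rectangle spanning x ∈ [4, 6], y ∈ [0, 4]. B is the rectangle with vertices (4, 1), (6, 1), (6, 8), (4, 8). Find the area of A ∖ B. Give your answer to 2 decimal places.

|A∩B|: x∈[4,6], y∈[1,4] → 2·3 = 6.
|A| = 8.
|A ∖ B| = |A| − |A∩B| = 8 − 6 = 2.00.

2.00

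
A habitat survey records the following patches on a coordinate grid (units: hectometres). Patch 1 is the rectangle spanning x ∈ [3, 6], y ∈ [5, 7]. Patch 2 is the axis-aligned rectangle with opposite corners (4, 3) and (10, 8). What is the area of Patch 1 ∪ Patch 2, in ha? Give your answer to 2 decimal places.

32.00

By inclusion–exclusion:
Individual areas: |Patch 1| = 6, |Patch 2| = 30.
|Patch 1∩Patch 2|: x∈[4,6], y∈[5,7] → 2·2 = 4.
|Patch 1 ∪ Patch 2| = 36 − 4 = 32.00.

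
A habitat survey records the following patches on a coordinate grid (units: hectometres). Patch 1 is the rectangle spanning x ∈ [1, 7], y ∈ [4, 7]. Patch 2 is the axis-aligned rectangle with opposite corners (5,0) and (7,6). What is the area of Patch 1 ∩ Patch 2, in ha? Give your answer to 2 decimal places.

4.00

|Patch 1∩Patch 2|: x∈[5,7], y∈[4,6] → 2·2 = 4.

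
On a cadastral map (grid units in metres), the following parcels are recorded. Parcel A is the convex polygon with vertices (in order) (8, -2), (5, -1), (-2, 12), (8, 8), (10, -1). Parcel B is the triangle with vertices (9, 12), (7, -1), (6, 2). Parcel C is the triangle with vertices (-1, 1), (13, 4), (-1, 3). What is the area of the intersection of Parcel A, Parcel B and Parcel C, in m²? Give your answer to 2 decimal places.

1.15

The intersection is the polygon with vertices (7.591,2.841), (6.16,2.534), (6.46,3.533), (7.711,3.622).
By the shoelace formula its area is 1.15.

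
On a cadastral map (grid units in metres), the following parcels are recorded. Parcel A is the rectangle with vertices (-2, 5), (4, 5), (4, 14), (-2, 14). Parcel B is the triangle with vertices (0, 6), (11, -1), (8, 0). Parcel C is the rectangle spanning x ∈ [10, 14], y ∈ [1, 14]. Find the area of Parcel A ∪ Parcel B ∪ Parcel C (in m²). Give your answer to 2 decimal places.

By inclusion–exclusion:
Individual areas: |Parcel A| = 54, |Parcel B| = 5, |Parcel C| = 52.
|Parcel A∩Parcel B| = 0.119.
|Parcel A∩Parcel C| = 0 (no overlap).
|Parcel B∩Parcel C| = 0.
|Parcel A∩Parcel B∩Parcel C| = 0.
|Parcel A ∪ Parcel B ∪ Parcel C| = 111 − 0.119 + 0 = 110.88.

110.88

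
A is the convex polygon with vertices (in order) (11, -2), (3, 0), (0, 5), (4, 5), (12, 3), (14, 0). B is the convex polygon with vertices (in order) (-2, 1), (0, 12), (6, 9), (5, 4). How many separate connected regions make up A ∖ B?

1

A ∖ B is a single connected region.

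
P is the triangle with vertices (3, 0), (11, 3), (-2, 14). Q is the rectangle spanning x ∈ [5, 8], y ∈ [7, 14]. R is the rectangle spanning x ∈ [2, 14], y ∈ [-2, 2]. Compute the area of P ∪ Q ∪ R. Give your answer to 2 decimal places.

125.77

By inclusion–exclusion:
Individual areas: |P| = 63.5, |Q| = 21, |R| = 48.
|P∩Q| = 0.6853.
|P∩R| = 6.0476.
|Q∩R| = 0 (no overlap).
|P∩Q∩R| = 0.
|P ∪ Q ∪ R| = 132.5 − 6.7329 + 0 = 125.77.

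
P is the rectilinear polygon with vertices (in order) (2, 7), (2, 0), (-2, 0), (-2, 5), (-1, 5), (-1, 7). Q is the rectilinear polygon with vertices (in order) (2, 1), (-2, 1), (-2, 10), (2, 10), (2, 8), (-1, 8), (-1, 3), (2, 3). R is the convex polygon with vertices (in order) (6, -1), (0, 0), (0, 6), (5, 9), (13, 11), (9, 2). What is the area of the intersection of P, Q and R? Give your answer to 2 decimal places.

4.00

The intersection is the polygon with vertices (0,1), (0,3), (2,3), (2,1).
By the shoelace formula its area is 4.00.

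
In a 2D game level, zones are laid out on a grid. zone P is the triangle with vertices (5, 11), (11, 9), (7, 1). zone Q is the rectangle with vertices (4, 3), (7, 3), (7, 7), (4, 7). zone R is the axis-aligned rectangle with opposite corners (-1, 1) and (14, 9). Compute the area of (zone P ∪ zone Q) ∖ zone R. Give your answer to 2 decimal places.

5.60

|zone P ∪ zone Q| = 36.8.
|(zone P ∪ zone Q) ∩ zone R| = 31.2.
|(zone P ∪ zone Q) ∖ zone R| = 36.8 − 31.2 = 5.60.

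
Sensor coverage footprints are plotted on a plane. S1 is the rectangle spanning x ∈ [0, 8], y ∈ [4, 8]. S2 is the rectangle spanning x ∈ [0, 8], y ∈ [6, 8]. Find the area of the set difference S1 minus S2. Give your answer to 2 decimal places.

16.00

|S1∩S2|: x∈[0,8], y∈[6,8] → 8·2 = 16.
|S1| = 32.
|S1 ∖ S2| = |S1| − |S1∩S2| = 32 − 16 = 16.00.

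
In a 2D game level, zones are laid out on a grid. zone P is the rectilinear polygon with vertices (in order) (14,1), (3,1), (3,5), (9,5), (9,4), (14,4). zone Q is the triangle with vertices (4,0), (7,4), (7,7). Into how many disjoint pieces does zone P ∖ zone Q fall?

zone P ∖ zone Q splits into 2 disjoint pieces (area 26.375, area 9.1429).

2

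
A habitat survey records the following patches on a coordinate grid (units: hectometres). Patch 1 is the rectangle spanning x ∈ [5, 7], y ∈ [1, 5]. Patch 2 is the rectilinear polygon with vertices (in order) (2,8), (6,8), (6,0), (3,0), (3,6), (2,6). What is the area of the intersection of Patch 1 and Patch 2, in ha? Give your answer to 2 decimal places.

4.00

The intersection is the polygon with vertices (5,1), (5,5), (6,5), (6,1).
By the shoelace formula its area is 4.00.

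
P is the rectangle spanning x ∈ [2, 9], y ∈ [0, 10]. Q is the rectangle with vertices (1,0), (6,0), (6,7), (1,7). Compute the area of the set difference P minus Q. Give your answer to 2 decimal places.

42.00

|P∩Q|: x∈[2,6], y∈[0,7] → 4·7 = 28.
|P| = 70.
|P ∖ Q| = |P| − |P∩Q| = 70 − 28 = 42.00.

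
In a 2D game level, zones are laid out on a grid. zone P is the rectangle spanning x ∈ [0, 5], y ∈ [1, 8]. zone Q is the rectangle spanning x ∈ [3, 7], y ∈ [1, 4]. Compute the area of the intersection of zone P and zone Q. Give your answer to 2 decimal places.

|zone P∩zone Q|: x∈[3,5], y∈[1,4] → 2·3 = 6.

6.00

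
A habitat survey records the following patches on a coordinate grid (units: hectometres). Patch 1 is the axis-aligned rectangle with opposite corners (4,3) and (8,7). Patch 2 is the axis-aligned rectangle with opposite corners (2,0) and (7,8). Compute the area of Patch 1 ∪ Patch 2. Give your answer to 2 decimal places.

44.00

By inclusion–exclusion:
Individual areas: |Patch 1| = 16, |Patch 2| = 40.
|Patch 1∩Patch 2|: x∈[4,7], y∈[3,7] → 3·4 = 12.
|Patch 1 ∪ Patch 2| = 56 − 12 = 44.00.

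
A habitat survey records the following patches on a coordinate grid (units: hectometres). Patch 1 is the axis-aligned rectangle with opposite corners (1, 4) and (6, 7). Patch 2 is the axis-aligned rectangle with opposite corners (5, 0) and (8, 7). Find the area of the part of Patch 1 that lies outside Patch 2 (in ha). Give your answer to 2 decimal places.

|Patch 1∩Patch 2|: x∈[5,6], y∈[4,7] → 1·3 = 3.
|Patch 1| = 15.
|Patch 1 ∖ Patch 2| = |Patch 1| − |Patch 1∩Patch 2| = 15 − 3 = 12.00.

12.00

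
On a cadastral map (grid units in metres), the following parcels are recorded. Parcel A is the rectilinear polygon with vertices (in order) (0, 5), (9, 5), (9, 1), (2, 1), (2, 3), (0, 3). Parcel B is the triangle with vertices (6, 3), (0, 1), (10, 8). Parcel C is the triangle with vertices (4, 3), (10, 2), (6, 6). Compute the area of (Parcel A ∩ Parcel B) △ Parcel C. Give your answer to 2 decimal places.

8.85

|Parcel A ∩ Parcel B| = 7.4381.
|(Parcel A ∩ Parcel B) ∩ Parcel C| = 4.2937.
|(Parcel A ∩ Parcel B) △ Parcel C| = 7.4381 + 10 − 8.5873 = 8.85.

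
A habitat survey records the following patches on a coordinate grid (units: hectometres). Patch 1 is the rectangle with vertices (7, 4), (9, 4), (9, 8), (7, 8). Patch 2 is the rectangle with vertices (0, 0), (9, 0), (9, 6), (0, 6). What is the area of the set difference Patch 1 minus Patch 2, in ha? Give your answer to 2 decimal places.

4.00

|Patch 1∩Patch 2|: x∈[7,9], y∈[4,6] → 2·2 = 4.
|Patch 1| = 8.
|Patch 1 ∖ Patch 2| = |Patch 1| − |Patch 1∩Patch 2| = 8 − 4 = 4.00.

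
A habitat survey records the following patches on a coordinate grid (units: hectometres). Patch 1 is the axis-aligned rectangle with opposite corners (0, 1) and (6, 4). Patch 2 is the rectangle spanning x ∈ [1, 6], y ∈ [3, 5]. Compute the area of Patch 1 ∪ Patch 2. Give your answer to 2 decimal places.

23.00

By inclusion–exclusion:
Individual areas: |Patch 1| = 18, |Patch 2| = 10.
|Patch 1∩Patch 2|: x∈[1,6], y∈[3,4] → 5·1 = 5.
|Patch 1 ∪ Patch 2| = 28 − 5 = 23.00.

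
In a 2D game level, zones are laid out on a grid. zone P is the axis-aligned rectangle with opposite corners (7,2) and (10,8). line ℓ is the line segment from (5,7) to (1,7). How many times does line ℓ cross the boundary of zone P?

0

The segment lies entirely outside zone P and never meets its boundary.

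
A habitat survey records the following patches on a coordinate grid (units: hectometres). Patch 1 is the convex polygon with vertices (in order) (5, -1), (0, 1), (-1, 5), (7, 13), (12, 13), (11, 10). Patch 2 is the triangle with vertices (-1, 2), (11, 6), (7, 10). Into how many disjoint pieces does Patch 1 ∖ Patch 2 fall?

2

Patch 1 ∖ Patch 2 splits into 2 disjoint pieces (area 24.3718, area 41.7765).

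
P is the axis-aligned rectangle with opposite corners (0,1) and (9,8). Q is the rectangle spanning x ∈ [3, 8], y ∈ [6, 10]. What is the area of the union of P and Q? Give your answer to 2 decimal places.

73.00

By inclusion–exclusion:
Individual areas: |P| = 63, |Q| = 20.
|P∩Q|: x∈[3,8], y∈[6,8] → 5·2 = 10.
|P ∪ Q| = 83 − 10 = 73.00.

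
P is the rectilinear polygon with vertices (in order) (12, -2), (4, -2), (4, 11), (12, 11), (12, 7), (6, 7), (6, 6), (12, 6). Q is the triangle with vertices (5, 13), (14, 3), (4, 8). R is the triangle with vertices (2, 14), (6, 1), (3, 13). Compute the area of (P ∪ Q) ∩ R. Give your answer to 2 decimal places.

The region (P ∪ Q) ∩ R is the polygon with vertices (4,8), (4,9), (6,1), (4,7.5).
By the shoelace formula its area is 1.50.

1.50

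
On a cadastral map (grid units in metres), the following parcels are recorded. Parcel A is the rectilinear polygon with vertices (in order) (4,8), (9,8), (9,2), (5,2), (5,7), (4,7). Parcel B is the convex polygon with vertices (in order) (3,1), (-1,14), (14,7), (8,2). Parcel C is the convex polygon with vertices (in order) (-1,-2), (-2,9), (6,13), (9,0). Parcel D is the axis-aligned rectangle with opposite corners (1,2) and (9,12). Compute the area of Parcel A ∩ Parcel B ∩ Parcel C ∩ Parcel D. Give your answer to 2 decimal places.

The intersection is the polygon with vertices (5,2), (5,7), (4,7), (4,8), (7.154,8), (8.452,2.376), (8,2).
By the shoelace formula its area is 17.98.

17.98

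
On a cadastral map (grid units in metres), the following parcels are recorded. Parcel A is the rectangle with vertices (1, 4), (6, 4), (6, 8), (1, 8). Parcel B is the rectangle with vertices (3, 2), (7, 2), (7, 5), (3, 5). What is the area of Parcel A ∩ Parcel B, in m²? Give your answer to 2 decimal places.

|Parcel A∩Parcel B|: x∈[3,6], y∈[4,5] → 3·1 = 3.

3.00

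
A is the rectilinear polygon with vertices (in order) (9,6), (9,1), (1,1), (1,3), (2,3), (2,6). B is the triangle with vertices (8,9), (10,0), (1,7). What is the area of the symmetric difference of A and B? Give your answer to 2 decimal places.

36.00

|A| = 37, |B| = 33.5, |A∩B| = 17.25.
|A △ B| = |A| + |B| − 2·|A∩B| = 37 + 33.5 − 34.5 = 36.00.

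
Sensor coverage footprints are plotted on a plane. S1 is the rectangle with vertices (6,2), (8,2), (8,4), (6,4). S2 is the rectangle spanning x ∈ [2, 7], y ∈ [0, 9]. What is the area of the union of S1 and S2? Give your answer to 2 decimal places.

47.00

By inclusion–exclusion:
Individual areas: |S1| = 4, |S2| = 45.
|S1∩S2|: x∈[6,7], y∈[2,4] → 1·2 = 2.
|S1 ∪ S2| = 49 − 2 = 47.00.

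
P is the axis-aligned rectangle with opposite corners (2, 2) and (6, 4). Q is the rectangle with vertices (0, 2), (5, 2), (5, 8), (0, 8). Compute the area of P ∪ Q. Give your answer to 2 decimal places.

32.00

By inclusion–exclusion:
Individual areas: |P| = 8, |Q| = 30.
|P∩Q|: x∈[2,5], y∈[2,4] → 3·2 = 6.
|P ∪ Q| = 38 − 6 = 32.00.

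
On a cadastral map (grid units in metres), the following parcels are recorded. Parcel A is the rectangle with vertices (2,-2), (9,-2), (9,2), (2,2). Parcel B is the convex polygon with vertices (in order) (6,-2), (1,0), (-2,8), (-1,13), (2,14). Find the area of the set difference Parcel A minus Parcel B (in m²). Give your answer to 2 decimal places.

17.20

|Parcel A| = 28, |Parcel A∩Parcel B| = 10.8.
|Parcel A ∖ Parcel B| = |Parcel A| − |Parcel A∩Parcel B| = 28 − 10.8 = 17.20.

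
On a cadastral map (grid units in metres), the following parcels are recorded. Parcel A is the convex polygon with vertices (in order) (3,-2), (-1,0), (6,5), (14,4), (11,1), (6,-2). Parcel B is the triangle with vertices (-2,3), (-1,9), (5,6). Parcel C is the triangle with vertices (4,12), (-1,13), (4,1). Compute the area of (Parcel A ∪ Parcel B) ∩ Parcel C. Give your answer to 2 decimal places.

|Parcel A ∪ Parcel B| = 78.
|(Parcel A ∪ Parcel B) ∩ Parcel C| = 5.33.

5.33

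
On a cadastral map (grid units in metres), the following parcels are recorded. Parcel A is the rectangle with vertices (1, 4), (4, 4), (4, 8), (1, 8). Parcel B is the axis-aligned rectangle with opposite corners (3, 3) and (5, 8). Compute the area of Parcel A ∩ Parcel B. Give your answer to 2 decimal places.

4.00

|Parcel A∩Parcel B|: x∈[3,4], y∈[4,8] → 1·4 = 4.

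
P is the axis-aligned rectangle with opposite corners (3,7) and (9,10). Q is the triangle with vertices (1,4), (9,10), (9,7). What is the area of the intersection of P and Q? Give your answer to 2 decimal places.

The intersection is the polygon with vertices (9,7), (5,7), (9,10).
By the shoelace formula its area is 6.00.

6.00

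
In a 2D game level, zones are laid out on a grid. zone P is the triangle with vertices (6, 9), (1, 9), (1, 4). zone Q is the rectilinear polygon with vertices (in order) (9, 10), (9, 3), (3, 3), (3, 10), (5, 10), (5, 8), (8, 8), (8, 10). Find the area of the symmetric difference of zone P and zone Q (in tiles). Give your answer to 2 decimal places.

|zone P| = 12.5, |zone Q| = 36, |zone P∩zone Q| = 4.
|zone P △ zone Q| = |zone P| + |zone Q| − 2·|zone P∩zone Q| = 12.5 + 36 − 8 = 40.50.

40.50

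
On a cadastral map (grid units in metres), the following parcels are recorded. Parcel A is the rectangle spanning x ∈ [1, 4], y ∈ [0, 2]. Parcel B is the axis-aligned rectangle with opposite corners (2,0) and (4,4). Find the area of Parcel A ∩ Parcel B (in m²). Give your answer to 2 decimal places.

4.00

|Parcel A∩Parcel B|: x∈[2,4], y∈[0,2] → 2·2 = 4.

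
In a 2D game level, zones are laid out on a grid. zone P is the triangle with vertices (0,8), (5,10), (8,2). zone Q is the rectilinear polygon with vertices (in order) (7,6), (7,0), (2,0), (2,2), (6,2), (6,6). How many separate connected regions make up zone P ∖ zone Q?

zone P ∖ zone Q splits into 2 disjoint pieces (area 19.5, area 0.9583).

2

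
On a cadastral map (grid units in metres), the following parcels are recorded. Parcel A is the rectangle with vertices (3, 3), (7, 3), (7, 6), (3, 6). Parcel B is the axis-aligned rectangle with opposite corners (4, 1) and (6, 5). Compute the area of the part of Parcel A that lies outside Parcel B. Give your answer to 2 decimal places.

8.00

|Parcel A∩Parcel B|: x∈[4,6], y∈[3,5] → 2·2 = 4.
|Parcel A| = 12.
|Parcel A ∖ Parcel B| = |Parcel A| − |Parcel A∩Parcel B| = 12 − 4 = 8.00.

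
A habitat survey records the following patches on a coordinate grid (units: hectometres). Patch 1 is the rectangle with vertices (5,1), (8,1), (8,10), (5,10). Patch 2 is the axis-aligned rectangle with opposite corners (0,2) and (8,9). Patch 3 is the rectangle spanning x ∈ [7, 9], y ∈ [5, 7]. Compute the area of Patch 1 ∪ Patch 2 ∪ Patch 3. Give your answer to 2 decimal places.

By inclusion–exclusion:
Individual areas: |Patch 1| = 27, |Patch 2| = 56, |Patch 3| = 4.
|Patch 1∩Patch 2|: x∈[5,8], y∈[2,9] → 3·7 = 21.
|Patch 1∩Patch 3|: x∈[7,8], y∈[5,7] → 1·2 = 2.
|Patch 2∩Patch 3|: x∈[7,8], y∈[5,7] → 1·2 = 2.
|Patch 1∩Patch 2∩Patch 3| = 2.
|Patch 1 ∪ Patch 2 ∪ Patch 3| = 87 − 25 + 2 = 64.00.

64.00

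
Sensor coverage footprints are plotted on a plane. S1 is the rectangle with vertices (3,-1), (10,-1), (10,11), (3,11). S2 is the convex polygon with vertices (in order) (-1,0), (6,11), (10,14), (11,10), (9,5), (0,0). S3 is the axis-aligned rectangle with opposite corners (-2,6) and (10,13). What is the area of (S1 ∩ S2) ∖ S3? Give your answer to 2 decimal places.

16.20

|S1 ∩ S2| = 43.6786.
|(S1 ∩ S2) ∩ S3| = 27.4786.
|(S1 ∩ S2) ∖ S3| = 43.6786 − 27.4786 = 16.20.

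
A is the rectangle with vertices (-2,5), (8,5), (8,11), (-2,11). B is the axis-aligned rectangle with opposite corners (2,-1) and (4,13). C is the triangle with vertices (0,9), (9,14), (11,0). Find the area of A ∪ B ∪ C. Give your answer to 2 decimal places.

109.33

By inclusion–exclusion:
Individual areas: |A| = 60, |B| = 28, |C| = 68.
|A∩B|: x∈[2,4], y∈[5,11] → 2·6 = 12.
|A∩C| = 34.6222.
|B∩C| = 8.2424.
|A∩B∩C| = 8.198.
|A ∪ B ∪ C| = 156 − 54.8646 + 8.198 = 109.33.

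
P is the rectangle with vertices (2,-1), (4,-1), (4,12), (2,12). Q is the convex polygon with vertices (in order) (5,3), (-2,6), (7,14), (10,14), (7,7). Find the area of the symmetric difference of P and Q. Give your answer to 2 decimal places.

58.65

|P| = 26, |Q| = 59, |P∩Q| = 13.1746.
|P △ Q| = |P| + |Q| − 2·|P∩Q| = 26 + 59 − 26.3492 = 58.65.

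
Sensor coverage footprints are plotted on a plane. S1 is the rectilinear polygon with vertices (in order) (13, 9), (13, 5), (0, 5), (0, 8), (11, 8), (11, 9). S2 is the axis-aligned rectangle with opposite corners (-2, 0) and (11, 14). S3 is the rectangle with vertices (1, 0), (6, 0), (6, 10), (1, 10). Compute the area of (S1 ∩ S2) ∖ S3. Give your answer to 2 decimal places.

|S1 ∩ S2| = 33.
|(S1 ∩ S2) ∩ S3| = 15.
|(S1 ∩ S2) ∖ S3| = 33 − 15 = 18.00.

18.00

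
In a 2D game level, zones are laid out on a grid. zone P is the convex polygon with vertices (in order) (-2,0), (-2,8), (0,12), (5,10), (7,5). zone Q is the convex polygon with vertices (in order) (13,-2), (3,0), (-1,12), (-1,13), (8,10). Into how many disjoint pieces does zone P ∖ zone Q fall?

zone P ∖ zone Q is a single connected region.

1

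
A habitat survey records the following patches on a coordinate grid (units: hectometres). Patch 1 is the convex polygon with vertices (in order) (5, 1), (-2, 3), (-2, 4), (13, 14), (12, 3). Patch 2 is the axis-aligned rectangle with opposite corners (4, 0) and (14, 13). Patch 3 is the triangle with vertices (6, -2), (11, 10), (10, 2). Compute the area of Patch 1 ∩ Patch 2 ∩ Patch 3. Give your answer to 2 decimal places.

The intersection is the polygon with vertices (7.554,1.73), (11,10), (10.056,2.444).
By the shoelace formula its area is 9.11.

9.11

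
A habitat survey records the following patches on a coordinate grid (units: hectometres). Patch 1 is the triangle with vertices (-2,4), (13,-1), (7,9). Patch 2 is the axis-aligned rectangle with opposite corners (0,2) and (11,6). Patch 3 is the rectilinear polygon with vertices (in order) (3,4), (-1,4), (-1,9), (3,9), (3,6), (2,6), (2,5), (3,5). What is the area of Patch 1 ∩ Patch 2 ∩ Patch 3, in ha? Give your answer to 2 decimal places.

4.29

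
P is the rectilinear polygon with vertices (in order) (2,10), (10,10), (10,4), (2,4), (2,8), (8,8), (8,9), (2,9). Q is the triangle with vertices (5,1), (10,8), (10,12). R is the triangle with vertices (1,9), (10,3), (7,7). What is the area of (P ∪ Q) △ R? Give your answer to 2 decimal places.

|P ∪ Q| = 44.0779.
|(P ∪ Q) ∩ R| = 7.875.
|(P ∪ Q) △ R| = 44.0779 + 9 − 15.75 = 37.33.

37.33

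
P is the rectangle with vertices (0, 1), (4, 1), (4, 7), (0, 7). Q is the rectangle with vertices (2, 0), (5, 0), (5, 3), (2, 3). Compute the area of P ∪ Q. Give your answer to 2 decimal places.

29.00

By inclusion–exclusion:
Individual areas: |P| = 24, |Q| = 9.
|P∩Q|: x∈[2,4], y∈[1,3] → 2·2 = 4.
|P ∪ Q| = 33 − 4 = 29.00.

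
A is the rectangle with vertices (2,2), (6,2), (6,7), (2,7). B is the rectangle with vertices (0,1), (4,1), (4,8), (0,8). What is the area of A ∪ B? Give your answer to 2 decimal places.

By inclusion–exclusion:
Individual areas: |A| = 20, |B| = 28.
|A∩B|: x∈[2,4], y∈[2,7] → 2·5 = 10.
|A ∪ B| = 48 − 10 = 38.00.

38.00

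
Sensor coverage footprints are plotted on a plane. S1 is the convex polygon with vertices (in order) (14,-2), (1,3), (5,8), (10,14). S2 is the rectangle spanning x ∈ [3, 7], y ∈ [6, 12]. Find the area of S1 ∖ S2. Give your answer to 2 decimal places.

|S1| = 94.5, |S1∩S2| = 8.
|S1 ∖ S2| = |S1| − |S1∩S2| = 94.5 − 8 = 86.50.

86.50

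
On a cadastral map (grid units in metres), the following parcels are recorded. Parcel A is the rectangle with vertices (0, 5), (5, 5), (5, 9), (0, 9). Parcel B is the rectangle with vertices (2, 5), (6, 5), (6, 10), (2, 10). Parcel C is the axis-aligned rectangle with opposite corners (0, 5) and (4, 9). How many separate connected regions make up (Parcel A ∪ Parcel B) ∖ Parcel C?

(Parcel A ∪ Parcel B) ∖ Parcel C is a single connected region.

1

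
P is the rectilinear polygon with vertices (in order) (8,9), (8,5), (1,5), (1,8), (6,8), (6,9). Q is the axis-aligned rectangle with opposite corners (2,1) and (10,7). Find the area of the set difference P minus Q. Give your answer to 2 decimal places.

11.00

|P| = 23, |P∩Q| = 12.
|P ∖ Q| = |P| − |P∩Q| = 23 − 12 = 11.00.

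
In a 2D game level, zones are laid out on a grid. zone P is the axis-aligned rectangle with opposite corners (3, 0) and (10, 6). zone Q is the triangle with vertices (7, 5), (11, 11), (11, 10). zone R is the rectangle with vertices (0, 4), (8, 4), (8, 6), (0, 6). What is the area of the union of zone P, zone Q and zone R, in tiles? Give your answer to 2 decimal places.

49.93

By inclusion–exclusion:
Individual areas: |zone P| = 42, |zone Q| = 2, |zone R| = 16.
|zone P∩zone Q| = 0.0667.
|zone P∩zone R|: x∈[3,8], y∈[4,6] → 5·2 = 10.
|zone Q∩zone R| = 0.0667.
|zone P∩zone Q∩zone R| = 0.0667.
|zone P ∪ zone Q ∪ zone R| = 60 − 10.1333 + 0.0667 = 49.93.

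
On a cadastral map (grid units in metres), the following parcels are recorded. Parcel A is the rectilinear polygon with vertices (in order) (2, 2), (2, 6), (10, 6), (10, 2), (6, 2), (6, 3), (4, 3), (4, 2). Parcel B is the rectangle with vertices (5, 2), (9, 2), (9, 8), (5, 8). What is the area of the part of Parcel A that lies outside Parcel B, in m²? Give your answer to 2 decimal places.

15.00

|Parcel A| = 30, |Parcel A∩Parcel B| = 15.
|Parcel A ∖ Parcel B| = |Parcel A| − |Parcel A∩Parcel B| = 30 − 15 = 15.00.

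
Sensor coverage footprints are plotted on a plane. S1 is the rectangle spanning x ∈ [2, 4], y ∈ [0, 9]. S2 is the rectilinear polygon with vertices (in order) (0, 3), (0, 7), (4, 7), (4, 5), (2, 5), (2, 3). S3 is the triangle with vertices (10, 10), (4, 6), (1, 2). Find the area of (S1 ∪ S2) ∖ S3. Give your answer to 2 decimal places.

|S1 ∪ S2| = 26.
|(S1 ∪ S2) ∩ S3| = 1.8194.
|(S1 ∪ S2) ∖ S3| = 26 − 1.8194 = 24.18.

24.18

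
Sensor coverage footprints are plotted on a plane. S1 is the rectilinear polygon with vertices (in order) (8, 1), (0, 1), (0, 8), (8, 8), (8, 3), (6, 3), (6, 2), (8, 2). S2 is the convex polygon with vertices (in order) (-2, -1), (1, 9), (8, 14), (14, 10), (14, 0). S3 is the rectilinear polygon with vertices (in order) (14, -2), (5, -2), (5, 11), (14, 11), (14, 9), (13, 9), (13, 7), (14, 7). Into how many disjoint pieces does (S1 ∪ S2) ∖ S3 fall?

2

(S1 ∪ S2) ∖ S3 splits into 2 disjoint pieces (area 72.5354, area 2).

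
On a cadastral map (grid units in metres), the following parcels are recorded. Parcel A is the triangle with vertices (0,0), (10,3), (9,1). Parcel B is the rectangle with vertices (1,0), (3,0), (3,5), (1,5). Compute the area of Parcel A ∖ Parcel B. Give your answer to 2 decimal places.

|Parcel A| = 8.5, |Parcel A∩Parcel B| = 0.7556.
|Parcel A ∖ Parcel B| = |Parcel A| − |Parcel A∩Parcel B| = 8.5 − 0.7556 = 7.74.

7.74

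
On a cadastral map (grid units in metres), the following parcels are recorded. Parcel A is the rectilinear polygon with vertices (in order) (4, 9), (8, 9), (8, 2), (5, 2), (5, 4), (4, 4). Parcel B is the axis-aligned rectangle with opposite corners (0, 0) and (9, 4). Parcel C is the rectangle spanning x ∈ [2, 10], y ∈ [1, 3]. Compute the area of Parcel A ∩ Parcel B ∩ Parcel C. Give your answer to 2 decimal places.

3.00

The intersection is the polygon with vertices (5,2), (5,3), (8,3), (8,2).
By the shoelace formula its area is 3.00.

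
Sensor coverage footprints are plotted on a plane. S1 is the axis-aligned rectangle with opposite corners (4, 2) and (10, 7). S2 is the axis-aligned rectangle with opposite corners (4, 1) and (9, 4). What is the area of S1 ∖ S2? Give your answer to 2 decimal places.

|S1∩S2|: x∈[4,9], y∈[2,4] → 5·2 = 10.
|S1| = 30.
|S1 ∖ S2| = |S1| − |S1∩S2| = 30 − 10 = 20.00.

20.00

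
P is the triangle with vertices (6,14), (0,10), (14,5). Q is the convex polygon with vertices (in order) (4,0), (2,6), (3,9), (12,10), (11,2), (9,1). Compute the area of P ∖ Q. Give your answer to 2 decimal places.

|P| = 43, |P∩Q| = 15.8644.
|P ∖ Q| = |P| − |P∩Q| = 43 − 15.8644 = 27.14.

27.14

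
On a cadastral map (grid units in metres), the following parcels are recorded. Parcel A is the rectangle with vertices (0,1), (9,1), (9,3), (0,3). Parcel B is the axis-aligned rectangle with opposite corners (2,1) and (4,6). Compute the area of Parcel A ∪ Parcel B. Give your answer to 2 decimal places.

24.00

By inclusion–exclusion:
Individual areas: |Parcel A| = 18, |Parcel B| = 10.
|Parcel A∩Parcel B|: x∈[2,4], y∈[1,3] → 2·2 = 4.
|Parcel A ∪ Parcel B| = 28 − 4 = 24.00.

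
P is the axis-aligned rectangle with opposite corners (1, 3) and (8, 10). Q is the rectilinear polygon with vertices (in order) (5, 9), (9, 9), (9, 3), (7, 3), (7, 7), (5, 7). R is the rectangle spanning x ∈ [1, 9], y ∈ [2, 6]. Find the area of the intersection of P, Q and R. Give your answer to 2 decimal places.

The intersection is the polygon with vertices (7,3), (7,6), (8,6), (8,3).
By the shoelace formula its area is 3.00.

3.00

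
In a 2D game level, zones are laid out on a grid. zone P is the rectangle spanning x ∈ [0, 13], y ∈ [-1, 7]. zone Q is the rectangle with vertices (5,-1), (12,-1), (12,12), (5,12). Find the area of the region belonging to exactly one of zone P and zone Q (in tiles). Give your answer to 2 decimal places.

83.00

|zone P∩zone Q|: x∈[5,12], y∈[-1,7] → 7·8 = 56.
|zone P △ zone Q| = |zone P| + |zone Q| − 2·|zone P∩zone Q| = 104 + 91 − 112 = 83.00.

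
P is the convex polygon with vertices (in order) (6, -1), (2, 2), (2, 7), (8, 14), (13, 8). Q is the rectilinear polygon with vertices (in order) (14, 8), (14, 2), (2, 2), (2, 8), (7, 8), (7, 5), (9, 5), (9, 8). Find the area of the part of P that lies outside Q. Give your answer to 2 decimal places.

|P| = 91.5, |P∩Q| = 45.5714.
|P ∖ Q| = |P| − |P∩Q| = 91.5 − 45.5714 = 45.93.

45.93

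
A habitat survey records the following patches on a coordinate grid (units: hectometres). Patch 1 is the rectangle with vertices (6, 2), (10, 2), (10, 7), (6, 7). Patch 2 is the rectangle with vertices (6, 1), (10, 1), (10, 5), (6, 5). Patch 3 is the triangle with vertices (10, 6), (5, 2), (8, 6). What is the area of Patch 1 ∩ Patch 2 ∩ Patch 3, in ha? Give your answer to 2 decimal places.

The intersection is the polygon with vertices (6,3.333), (7.25,5), (8.75,5), (6,2.8).
By the shoelace formula its area is 1.98.

1.98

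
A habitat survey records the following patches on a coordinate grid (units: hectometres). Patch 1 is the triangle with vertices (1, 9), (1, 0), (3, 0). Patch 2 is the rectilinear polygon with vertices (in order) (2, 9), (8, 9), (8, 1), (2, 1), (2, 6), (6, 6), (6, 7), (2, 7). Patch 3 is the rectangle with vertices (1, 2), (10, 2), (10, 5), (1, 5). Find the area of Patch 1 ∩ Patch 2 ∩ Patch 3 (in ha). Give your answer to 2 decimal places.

The intersection is the polygon with vertices (2,4.5), (2.556,2), (2,2).
By the shoelace formula its area is 0.69.

0.69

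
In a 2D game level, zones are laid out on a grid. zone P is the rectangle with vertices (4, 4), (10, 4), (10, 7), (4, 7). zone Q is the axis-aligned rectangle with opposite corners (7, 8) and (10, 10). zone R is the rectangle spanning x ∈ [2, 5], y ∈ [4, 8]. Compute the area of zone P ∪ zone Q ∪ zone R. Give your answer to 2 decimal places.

By inclusion–exclusion:
Individual areas: |zone P| = 18, |zone Q| = 6, |zone R| = 12.
|zone P∩zone Q| = 0 (no overlap).
|zone P∩zone R|: x∈[4,5], y∈[4,7] → 1·3 = 3.
|zone Q∩zone R| = 0 (no overlap).
|zone P∩zone Q∩zone R| = 0.
|zone P ∪ zone Q ∪ zone R| = 36 − 3 + 0 = 33.00.

33.00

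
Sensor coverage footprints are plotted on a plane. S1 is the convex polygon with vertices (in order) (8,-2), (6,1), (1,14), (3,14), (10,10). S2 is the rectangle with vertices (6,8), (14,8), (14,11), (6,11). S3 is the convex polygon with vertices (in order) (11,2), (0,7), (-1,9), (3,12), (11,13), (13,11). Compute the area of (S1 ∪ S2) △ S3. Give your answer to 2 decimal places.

62.60

|S1 ∪ S2| = 80.7083.
|(S1 ∪ S2) ∩ S3| = 56.8038.
|(S1 ∪ S2) △ S3| = 80.7083 + 95.5 − 113.6077 = 62.60.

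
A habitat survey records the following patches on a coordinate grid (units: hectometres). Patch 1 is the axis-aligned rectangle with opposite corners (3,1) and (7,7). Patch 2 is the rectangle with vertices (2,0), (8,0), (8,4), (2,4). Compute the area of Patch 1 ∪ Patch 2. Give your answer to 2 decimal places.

By inclusion–exclusion:
Individual areas: |Patch 1| = 24, |Patch 2| = 24.
|Patch 1∩Patch 2|: x∈[3,7], y∈[1,4] → 4·3 = 12.
|Patch 1 ∪ Patch 2| = 48 − 12 = 36.00.

36.00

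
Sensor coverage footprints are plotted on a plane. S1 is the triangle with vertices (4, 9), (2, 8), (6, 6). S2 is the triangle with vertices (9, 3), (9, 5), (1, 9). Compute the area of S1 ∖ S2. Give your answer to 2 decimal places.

|S1| = 4, |S1∩S2| = 1.65.
|S1 ∖ S2| = |S1| − |S1∩S2| = 4 − 1.65 = 2.35.

2.35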